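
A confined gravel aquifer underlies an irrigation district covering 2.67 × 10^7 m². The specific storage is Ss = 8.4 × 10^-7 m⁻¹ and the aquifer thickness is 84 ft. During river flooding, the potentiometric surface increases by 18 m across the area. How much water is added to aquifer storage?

ΔV ≈ 10300 m³

b = 84 ft = 25.6 m
S = Ss × b = 8.4 × 10^-7 m⁻¹ × 25.6 m = 2.151 × 10^-5
ΔV = S × A × Δh = 2.151 × 10^-5 × 2.67 × 10^7 m² × 18 m = 10340 m³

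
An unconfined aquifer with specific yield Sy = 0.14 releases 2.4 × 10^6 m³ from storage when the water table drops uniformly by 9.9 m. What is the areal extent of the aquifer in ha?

A = ΔV / (Sy × Δh) = 2.4 × 10^6 / (0.14 × 9.9) = 1.732 × 10^6 m²
A = 1.732 × 10^6 m² = 173.2 ha

A ≈ 173 ha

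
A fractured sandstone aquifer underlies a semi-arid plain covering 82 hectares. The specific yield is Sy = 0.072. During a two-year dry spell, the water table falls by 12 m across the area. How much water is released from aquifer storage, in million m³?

A = 82 hectares = 8.2 × 10^5 m²
ΔV = Sy × A × Δh = 0.072 × 8.2 × 10^5 m² × 12 m = 7.085 × 10^5 m³
ΔV = 7.085 × 10^5 m³ = 0.7085 million m³

ΔV ≈ 0.708 million m³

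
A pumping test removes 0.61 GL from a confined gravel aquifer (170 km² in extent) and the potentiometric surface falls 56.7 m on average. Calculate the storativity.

S ≈ 6.3 × 10^-5

A = 170 km² = 1.7 × 10^8 m²
ΔV = 0.61 GL = 6.1 × 10^5 m³
S = ΔV / (A × Δh) = 6.1 × 10^5 m³ / (1.7 × 10^8 m² × 56.7 m) = 6.328 × 10^-5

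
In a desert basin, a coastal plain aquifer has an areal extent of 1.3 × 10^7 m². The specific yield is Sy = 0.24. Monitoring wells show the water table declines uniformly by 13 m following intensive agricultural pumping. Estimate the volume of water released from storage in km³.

ΔV ≈ 0.0406 km³

ΔV = Sy × A × Δh = 0.24 × 1.3 × 10^7 m² × 13 m = 4.056 × 10^7 m³
ΔV = 4.056 × 10^7 m³ = 0.04056 km³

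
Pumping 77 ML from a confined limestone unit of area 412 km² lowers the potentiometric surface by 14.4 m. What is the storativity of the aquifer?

A = 412 km² = 4.12 × 10^8 m²
ΔV = 77 ML = 77000 m³
S = ΔV / (A × Δh) = 77000 m³ / (4.12 × 10^8 m² × 14.4 m) = 1.298 × 10^-5

S ≈ 1.3 × 10^-5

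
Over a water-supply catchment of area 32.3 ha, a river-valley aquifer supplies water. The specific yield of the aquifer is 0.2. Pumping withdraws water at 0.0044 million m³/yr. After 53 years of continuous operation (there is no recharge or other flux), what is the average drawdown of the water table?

A = 32.3 ha = 3.23 × 10^5 m²
Q = 0.0044 million m³/yr = 12.05 m³/d
t = 53 years = 19340 d
ΔV = Q × t = 12.05 m³/d × 19340 d = 2.332 × 10^5 m³
Δh = ΔV / (Sy × A) = 2.332 × 10^5 / (0.2 × 3.23 × 10^5) = 3.61 m

Δh ≈ 3.61 m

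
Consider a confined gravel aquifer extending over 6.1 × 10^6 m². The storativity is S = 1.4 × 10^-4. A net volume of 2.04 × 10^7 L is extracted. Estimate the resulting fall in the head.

ΔV = 2.04 × 10^7 L = 20400 m³
Δh = ΔV / (S × A) = 20400 m³ / (1.4 × 10^-4 × 6.1 × 10^6 m²) = 23.89 m

Δh ≈ 23.9 m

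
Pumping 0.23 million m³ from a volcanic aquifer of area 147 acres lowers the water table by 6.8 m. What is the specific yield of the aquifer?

A = 147 acres = 5.949 × 10^5 m²
ΔV = 0.23 million m³ = 2.3 × 10^5 m³
Sy = ΔV / (A × Δh) = 2.3 × 10^5 m³ / (5.949 × 10^5 m² × 6.8 m) = 0.05686

Sy ≈ 0.057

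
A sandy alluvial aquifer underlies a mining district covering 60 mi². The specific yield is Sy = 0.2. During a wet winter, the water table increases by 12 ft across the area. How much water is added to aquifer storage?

ΔV ≈ 1.14 × 10^8 m³

A = 60 mi² = 1.554 × 10^8 m²
Δh = 12 ft = 3.658 m
ΔV = Sy × A × Δh = 0.2 × 1.554 × 10^8 m² × 3.658 m = 1.137 × 10^8 m³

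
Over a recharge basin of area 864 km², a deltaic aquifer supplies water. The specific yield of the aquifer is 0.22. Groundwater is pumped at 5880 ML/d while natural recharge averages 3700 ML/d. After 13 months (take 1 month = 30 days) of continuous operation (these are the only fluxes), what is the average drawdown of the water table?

Δh ≈ 4.47 m

A = 864 km² = 8.64 × 10^8 m²
Net abstraction = 5880 − 3700 = 2180 ML/d
Q_net = 2180 ML/d = 2.18 × 10^6 m³/d
t = 13 months = 390 d
ΔV = Q × t = 2.18 × 10^6 m³/d × 390 d = 8.502 × 10^8 m³
Δh = ΔV / (Sy × A) = 8.502 × 10^8 / (0.22 × 8.64 × 10^8) = 4.473 m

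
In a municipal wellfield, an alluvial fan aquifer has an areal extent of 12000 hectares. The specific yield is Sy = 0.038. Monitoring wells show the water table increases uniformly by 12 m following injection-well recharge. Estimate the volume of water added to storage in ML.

ΔV ≈ 54700 ML

A = 12000 hectares = 1.2 × 10^8 m²
ΔV = Sy × A × Δh = 0.038 × 1.2 × 10^8 m² × 12 m = 5.472 × 10^7 m³
ΔV = 5.472 × 10^7 m³ = 54720 ML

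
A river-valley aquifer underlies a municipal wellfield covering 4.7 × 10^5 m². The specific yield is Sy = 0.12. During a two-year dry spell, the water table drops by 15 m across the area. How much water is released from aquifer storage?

ΔV ≈ 8.46 × 10^5 m³

ΔV = Sy × A × Δh = 0.12 × 4.7 × 10^5 m² × 15 m = 8.46 × 10^5 m³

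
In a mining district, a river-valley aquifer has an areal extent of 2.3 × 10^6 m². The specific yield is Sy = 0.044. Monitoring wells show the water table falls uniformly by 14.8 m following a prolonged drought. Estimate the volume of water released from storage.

ΔV = Sy × A × Δh = 0.044 × 2.3 × 10^6 m² × 14.8 m = 1.498 × 10^6 m³

ΔV ≈ 1.5 × 10^6 m³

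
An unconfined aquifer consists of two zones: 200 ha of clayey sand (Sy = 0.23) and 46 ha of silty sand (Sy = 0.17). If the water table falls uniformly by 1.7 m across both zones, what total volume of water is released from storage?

ΔV ≈ 9.15 × 10^5 m³

A₁ = 200 ha = 2 × 10^6 m²; A₂ = 46 ha = 4.6 × 10^5 m²
ΔV₁ = 0.23 × 2 × 10^6 × 1.7 = 7.82 × 10^5 m³
ΔV₂ = 0.17 × 4.6 × 10^5 × 1.7 = 1.329 × 10^5 m³
ΔV = ΔV₁ + ΔV₂ = 9.149 × 10^5 m³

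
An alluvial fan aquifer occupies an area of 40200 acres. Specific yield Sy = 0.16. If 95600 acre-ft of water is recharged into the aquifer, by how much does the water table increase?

Δh ≈ 4.53 m

A = 40200 acres = 1.627 × 10^8 m²
ΔV = 95600 acre-ft = 1.179 × 10^8 m³
Δh = ΔV / (Sy × A) = 1.179 × 10^8 m³ / (0.16 × 1.627 × 10^8 m²) = 4.53 m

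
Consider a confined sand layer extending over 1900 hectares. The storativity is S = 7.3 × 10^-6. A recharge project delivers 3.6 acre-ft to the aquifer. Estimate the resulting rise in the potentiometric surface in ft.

A = 1900 hectares = 1.9 × 10^7 m²
ΔV = 3.6 acre-ft = 4441 m³
Δh = ΔV / (S × A) = 4441 m³ / (7.3 × 10^-6 × 1.9 × 10^7 m²) = 32.02 m
Δh = 32.02 m = 105 ft

Δh ≈ 105 ft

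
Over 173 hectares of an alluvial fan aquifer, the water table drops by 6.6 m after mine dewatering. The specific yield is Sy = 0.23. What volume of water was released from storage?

A = 173 hectares = 1.73 × 10^6 m²
ΔV = Sy × A × Δh = 0.23 × 1.73 × 10^6 m² × 6.6 m = 2.626 × 10^6 m³

ΔV ≈ 2.63 × 10^6 m³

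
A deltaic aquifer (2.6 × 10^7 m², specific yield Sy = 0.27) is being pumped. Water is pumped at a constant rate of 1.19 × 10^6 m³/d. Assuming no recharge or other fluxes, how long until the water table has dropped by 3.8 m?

ΔV = Sy × A × Δh = 0.27 × 2.6 × 10^7 × 3.8 = 2.668 × 10^7 m³
t = ΔV / Q = 2.668 × 10^7 m³ / 1.19 × 10^6 m³/d = 22.42 d

t ≈ 22.4 days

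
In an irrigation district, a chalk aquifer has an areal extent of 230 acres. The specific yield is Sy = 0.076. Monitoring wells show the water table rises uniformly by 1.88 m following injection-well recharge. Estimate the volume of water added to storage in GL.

ΔV ≈ 0.133 GL

A = 230 acres = 9.308 × 10^5 m²
ΔV = Sy × A × Δh = 0.076 × 9.308 × 10^5 m² × 1.88 m = 1.33 × 10^5 m³
ΔV = 1.33 × 10^5 m³ = 0.133 GL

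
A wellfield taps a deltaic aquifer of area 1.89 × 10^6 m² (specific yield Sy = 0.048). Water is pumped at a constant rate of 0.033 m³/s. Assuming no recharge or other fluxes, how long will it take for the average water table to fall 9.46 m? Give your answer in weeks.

ΔV = Sy × A × Δh = 0.048 × 1.89 × 10^6 × 9.46 = 8.582 × 10^5 m³
Q = 0.033 m³/s = 2851 m³/d
t = ΔV / Q = 8.582 × 10^5 m³ / 2851 m³/d = 301 d
t = 301 d ≈ 43 weeks

t ≈ 43 weeks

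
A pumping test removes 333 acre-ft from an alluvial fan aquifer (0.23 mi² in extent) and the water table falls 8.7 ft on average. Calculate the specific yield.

A = 0.23 mi² = 5.957 × 10^5 m²
Δh = 8.7 ft = 2.652 m
ΔV = 333 acre-ft = 4.107 × 10^5 m³
Sy = ΔV / (A × Δh) = 4.107 × 10^5 m³ / (5.957 × 10^5 m² × 2.652 m) = 0.26

Sy ≈ 0.26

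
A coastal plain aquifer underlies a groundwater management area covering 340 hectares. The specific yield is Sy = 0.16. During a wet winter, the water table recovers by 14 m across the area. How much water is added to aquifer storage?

A = 340 hectares = 3.4 × 10^6 m²
ΔV = Sy × A × Δh = 0.16 × 3.4 × 10^6 m² × 14 m = 7.616 × 10^6 m³

ΔV ≈ 7.62 × 10^6 m³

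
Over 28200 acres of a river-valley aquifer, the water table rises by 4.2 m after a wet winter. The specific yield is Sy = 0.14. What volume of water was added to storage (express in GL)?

A = 28200 acres = 1.141 × 10^8 m²
ΔV = Sy × A × Δh = 0.14 × 1.141 × 10^8 m² × 4.2 m = 6.71 × 10^7 m³
ΔV = 6.71 × 10^7 m³ = 67.1 GL

ΔV ≈ 67.1 GL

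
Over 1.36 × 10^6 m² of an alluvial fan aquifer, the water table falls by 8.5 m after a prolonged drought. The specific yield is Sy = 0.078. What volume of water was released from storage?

ΔV ≈ 9.02 × 10^5 m³

ΔV = Sy × A × Δh = 0.078 × 1.36 × 10^6 m² × 8.5 m = 9.017 × 10^5 m³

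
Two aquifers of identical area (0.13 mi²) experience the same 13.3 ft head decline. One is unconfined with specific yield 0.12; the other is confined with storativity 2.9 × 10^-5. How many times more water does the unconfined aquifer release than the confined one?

A = 0.13 mi² = 3.367 × 10^5 m²
Δh = 13.3 ft = 4.054 m
Unconfined: ΔV_u = Sy × A × Δh = 0.12 × 3.367 × 10^5 × 4.054 = 1.638 × 10^5 m³
Confined: ΔV_c = S × A × Δh = 2.9 × 10^-5 × 3.367 × 10^5 × 4.054 = 39.58 m³
Ratio = ΔV_u / ΔV_c = Sy / S = 0.12 / 2.9 × 10^-5 = 4138

ΔV_u / ΔV_c ≈ 4140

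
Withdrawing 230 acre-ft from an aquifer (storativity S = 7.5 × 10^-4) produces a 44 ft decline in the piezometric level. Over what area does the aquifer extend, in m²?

Δh = 44 ft = 13.41 m
ΔV = 230 acre-ft = 2.837 × 10^5 m³
A = ΔV / (S × Δh) = 2.837 × 10^5 / (7.5 × 10^-4 × 13.41) = 2.821 × 10^7 m²

A ≈ 2.82 × 10^7 m²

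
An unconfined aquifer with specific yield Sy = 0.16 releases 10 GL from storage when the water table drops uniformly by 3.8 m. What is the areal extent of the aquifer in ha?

ΔV = 10 GL = 1 × 10^7 m³
A = ΔV / (Sy × Δh) = 1 × 10^7 / (0.16 × 3.8) = 1.645 × 10^7 m²
A = 1.645 × 10^7 m² = 1645 ha

A ≈ 1640 ha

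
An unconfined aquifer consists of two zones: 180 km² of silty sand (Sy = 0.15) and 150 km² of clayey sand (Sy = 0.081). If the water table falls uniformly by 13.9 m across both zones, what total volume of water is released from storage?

A₁ = 180 km² = 1.8 × 10^8 m²; A₂ = 150 km² = 1.5 × 10^8 m²
ΔV₁ = 0.15 × 1.8 × 10^8 × 13.9 = 3.753 × 10^8 m³
ΔV₂ = 0.081 × 1.5 × 10^8 × 13.9 = 1.689 × 10^8 m³
ΔV = ΔV₁ + ΔV₂ = 5.442 × 10^8 m³

ΔV ≈ 5.44 × 10^8 m³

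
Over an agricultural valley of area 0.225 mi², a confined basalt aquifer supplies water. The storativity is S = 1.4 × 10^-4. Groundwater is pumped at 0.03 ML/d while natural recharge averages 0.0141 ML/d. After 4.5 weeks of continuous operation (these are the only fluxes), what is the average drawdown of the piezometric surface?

Δh ≈ 6.14 m

A = 0.225 mi² = 5.827 × 10^5 m²
Net abstraction = 0.03 − 0.0141 = 0.0159 ML/d
Q_net = 0.0159 ML/d = 15.9 m³/d
t = 4.5 weeks = 31.5 d
ΔV = Q × t = 15.9 m³/d × 31.5 d = 500.9 m³
Δh = ΔV / (S × A) = 500.9 / (1.4 × 10^-4 × 5.827 × 10^5) = 6.139 m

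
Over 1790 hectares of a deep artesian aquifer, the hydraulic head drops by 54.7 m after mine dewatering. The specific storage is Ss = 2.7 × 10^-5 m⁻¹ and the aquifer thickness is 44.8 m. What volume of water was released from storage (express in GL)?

S = Ss × b = 2.7 × 10^-5 m⁻¹ × 44.8 m = 1.21 × 10^-3
A = 1790 hectares = 1.79 × 10^7 m²
ΔV = S × A × Δh = 0.00121 × 1.79 × 10^7 m² × 54.7 m = 1.184 × 10^6 m³
ΔV = 1.184 × 10^6 m³ = 1.184 GL

ΔV ≈ 1.18 GL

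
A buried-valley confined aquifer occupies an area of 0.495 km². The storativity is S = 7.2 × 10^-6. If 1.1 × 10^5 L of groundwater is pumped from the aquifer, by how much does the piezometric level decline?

Δh ≈ 30.9 m

A = 0.495 km² = 4.95 × 10^5 m²
ΔV = 1.1 × 10^5 L = 110 m³
Δh = ΔV / (S × A) = 110 m³ / (7.2 × 10^-6 × 4.95 × 10^5 m²) = 30.86 m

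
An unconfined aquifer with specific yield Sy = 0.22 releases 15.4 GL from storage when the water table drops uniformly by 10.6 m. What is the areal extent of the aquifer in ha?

ΔV = 15.4 GL = 1.54 × 10^7 m³
A = ΔV / (Sy × Δh) = 1.54 × 10^7 / (0.22 × 10.6) = 6.604 × 10^6 m²
A = 6.604 × 10^6 m² = 660.4 ha

A ≈ 660 ha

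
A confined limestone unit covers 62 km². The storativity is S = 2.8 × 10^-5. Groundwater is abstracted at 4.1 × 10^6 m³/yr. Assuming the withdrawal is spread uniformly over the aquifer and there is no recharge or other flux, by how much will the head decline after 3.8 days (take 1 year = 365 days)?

A = 62 km² = 6.2 × 10^7 m²
Q = 4.1 × 10^6 m³/yr = 11230 m³/d
ΔV = Q × t = 11230 m³/d × 3.8 d = 42680 m³
Δh = ΔV / (S × A) = 42680 / (2.8 × 10^-5 × 6.2 × 10^7) = 24.59 m

Δh ≈ 24.6 m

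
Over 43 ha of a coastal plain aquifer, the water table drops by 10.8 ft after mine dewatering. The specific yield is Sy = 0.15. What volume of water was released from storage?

ΔV ≈ 2.12 × 10^5 m³

A = 43 ha = 4.3 × 10^5 m²
Δh = 10.8 ft = 3.292 m
ΔV = Sy × A × Δh = 0.15 × 4.3 × 10^5 m² × 3.292 m = 2.123 × 10^5 m³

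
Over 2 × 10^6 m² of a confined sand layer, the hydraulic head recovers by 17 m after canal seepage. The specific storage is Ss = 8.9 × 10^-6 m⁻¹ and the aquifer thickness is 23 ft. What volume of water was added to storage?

ΔV ≈ 2120 m³

b = 23 ft = 7.01 m
S = Ss × b = 8.9 × 10^-6 m⁻¹ × 7.01 m = 6.239 × 10^-5
ΔV = S × A × Δh = 6.239 × 10^-5 × 2 × 10^6 m² × 17 m = 2121 m³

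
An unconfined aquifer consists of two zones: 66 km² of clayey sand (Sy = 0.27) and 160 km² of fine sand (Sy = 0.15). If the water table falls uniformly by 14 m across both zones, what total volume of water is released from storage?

ΔV ≈ 5.85 × 10^8 m³

A₁ = 66 km² = 6.6 × 10^7 m²; A₂ = 160 km² = 1.6 × 10^8 m²
ΔV₁ = 0.27 × 6.6 × 10^7 × 14 = 2.495 × 10^8 m³
ΔV₂ = 0.15 × 1.6 × 10^8 × 14 = 3.36 × 10^8 m³
ΔV = ΔV₁ + ΔV₂ = 5.855 × 10^8 m³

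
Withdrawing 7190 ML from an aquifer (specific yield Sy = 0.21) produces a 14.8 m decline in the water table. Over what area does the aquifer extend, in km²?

A ≈ 2.31 km²

ΔV = 7190 ML = 7.19 × 10^6 m³
A = ΔV / (Sy × Δh) = 7.19 × 10^6 / (0.21 × 14.8) = 2.313 × 10^6 m²
A = 2.313 × 10^6 m² = 2.313 km²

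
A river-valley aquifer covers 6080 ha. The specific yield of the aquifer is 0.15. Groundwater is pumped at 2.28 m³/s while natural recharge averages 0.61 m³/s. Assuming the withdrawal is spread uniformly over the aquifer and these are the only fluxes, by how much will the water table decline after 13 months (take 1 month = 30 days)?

A = 6080 ha = 6.08 × 10^7 m²
Net abstraction = 2.28 − 0.61 = 1.67 m³/s
Q_net = 1.67 m³/s = 1.443 × 10^5 m³/d
t = 13 months = 390 d
ΔV = Q × t = 1.443 × 10^5 m³/d × 390 d = 5.627 × 10^7 m³
Δh = ΔV / (Sy × A) = 5.627 × 10^7 / (0.15 × 6.08 × 10^7) = 6.17 m

Δh ≈ 6.17 m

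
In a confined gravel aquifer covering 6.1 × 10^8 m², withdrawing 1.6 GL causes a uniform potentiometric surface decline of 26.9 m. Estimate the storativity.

S ≈ 9.8 × 10^-5

ΔV = 1.6 GL = 1.6 × 10^6 m³
S = ΔV / (A × Δh) = 1.6 × 10^6 m³ / (6.1 × 10^8 m² × 26.9 m) = 9.751 × 10^-5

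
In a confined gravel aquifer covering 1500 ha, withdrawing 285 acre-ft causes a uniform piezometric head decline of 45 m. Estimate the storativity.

S ≈ 5.2 × 10^-4

A = 1500 ha = 1.5 × 10^7 m²
ΔV = 285 acre-ft = 3.515 × 10^5 m³
S = ΔV / (A × Δh) = 3.515 × 10^5 m³ / (1.5 × 10^7 m² × 45 m) = 5.208 × 10^-4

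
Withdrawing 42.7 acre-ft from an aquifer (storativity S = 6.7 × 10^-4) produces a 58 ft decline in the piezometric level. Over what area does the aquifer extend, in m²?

Δh = 58 ft = 17.68 m
ΔV = 42.7 acre-ft = 52670 m³
A = ΔV / (S × Δh) = 52670 / (6.7 × 10^-4 × 17.68) = 4.447 × 10^6 m²

A ≈ 4.45 × 10^6 m²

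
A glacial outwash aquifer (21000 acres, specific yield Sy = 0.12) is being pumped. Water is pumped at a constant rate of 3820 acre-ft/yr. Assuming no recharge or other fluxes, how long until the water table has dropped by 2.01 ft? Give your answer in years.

t ≈ 1.33 years

A = 21000 acres = 8.498 × 10^7 m²
Δh = 2.01 ft = 0.6126 m
ΔV = Sy × A × Δh = 0.12 × 8.498 × 10^7 × 0.6126 = 6.248 × 10^6 m³
Q = 3820 acre-ft/yr = 12910 m³/d
t = ΔV / Q = 6.248 × 10^6 m³ / 12910 m³/d = 484 d
t = 484 d ≈ 1.326 years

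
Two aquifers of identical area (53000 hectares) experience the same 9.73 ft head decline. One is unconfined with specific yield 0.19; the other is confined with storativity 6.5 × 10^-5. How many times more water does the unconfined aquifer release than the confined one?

A = 53000 hectares = 5.3 × 10^8 m²
Δh = 9.73 ft = 2.966 m
Unconfined: ΔV_u = Sy × A × Δh = 0.19 × 5.3 × 10^8 × 2.966 = 2.986 × 10^8 m³
Confined: ΔV_c = S × A × Δh = 6.5 × 10^-5 × 5.3 × 10^8 × 2.966 = 1.022 × 10^5 m³
Ratio = ΔV_u / ΔV_c = Sy / S = 0.19 / 6.5 × 10^-5 = 2923

ΔV_u / ΔV_c ≈ 2920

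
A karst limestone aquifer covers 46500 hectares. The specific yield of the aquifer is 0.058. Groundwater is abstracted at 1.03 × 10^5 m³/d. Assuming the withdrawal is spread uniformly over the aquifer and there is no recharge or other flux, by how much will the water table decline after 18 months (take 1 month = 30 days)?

A = 46500 hectares = 4.65 × 10^8 m²
t = 18 months = 540 d
ΔV = Q × t = 1.03 × 10^5 m³/d × 540 d = 5.562 × 10^7 m³
Δh = ΔV / (Sy × A) = 5.562 × 10^7 / (0.058 × 4.65 × 10^8) = 2.062 m

Δh ≈ 2.06 m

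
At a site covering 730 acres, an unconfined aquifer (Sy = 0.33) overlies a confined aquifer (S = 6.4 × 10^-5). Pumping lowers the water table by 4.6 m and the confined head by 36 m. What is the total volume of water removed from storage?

A = 730 acres = 2.954 × 10^6 m²
Unconfined: ΔV_u = Sy × A × Δh_u = 0.33 × 2.954 × 10^6 × 4.6 = 4.484 × 10^6 m³
Confined: ΔV_c = S × A × Δh_c = 6.4 × 10^-5 × 2.954 × 10^6 × 36 = 6806 m³
Total ΔV = 4.484 × 10^6 + 6806 = 4.491 × 10^6 m³

ΔV ≈ 4.49 × 10^6 m³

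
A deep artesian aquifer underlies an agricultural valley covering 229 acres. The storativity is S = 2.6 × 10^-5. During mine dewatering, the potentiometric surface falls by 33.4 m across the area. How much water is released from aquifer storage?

ΔV ≈ 805 m³

A = 229 acres = 9.267 × 10^5 m²
ΔV = S × A × Δh = 2.6 × 10^-5 × 9.267 × 10^5 m² × 33.4 m = 804.8 m³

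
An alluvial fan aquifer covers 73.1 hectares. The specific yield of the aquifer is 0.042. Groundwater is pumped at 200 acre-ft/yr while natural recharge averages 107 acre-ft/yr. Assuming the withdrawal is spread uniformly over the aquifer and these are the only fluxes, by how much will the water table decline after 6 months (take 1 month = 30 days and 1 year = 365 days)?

Δh ≈ 1.84 m

A = 73.1 hectares = 7.31 × 10^5 m²
Net abstraction = 200 − 107 = 93 acre-ft/yr
Q_net = 93 acre-ft/yr = 314.3 m³/d
t = 6 months = 180 d
ΔV = Q × t = 314.3 m³/d × 180 d = 56570 m³
Δh = ΔV / (Sy × A) = 56570 / (0.042 × 7.31 × 10^5) = 1.843 m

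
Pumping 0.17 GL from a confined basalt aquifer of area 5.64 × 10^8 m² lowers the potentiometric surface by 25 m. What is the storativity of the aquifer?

S ≈ 1.2 × 10^-5

ΔV = 0.17 GL = 1.7 × 10^5 m³
S = ΔV / (A × Δh) = 1.7 × 10^5 m³ / (5.64 × 10^8 m² × 25 m) = 1.206 × 10^-5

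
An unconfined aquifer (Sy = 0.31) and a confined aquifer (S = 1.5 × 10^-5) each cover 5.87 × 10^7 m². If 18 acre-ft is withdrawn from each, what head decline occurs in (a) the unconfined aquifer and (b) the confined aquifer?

Δh_u ≈ 0.00122 m; Δh_c ≈ 25.2 m

ΔV = 18 acre-ft = 22200 m³
Unconfined: Δh_u = ΔV/(Sy·A) = 22200/(0.31 × 5.87 × 10^7) = 0.00122 m
Confined: Δh_c = ΔV/(S·A) = 22200/(1.5 × 10^-5 × 5.87 × 10^7) = 25.22 m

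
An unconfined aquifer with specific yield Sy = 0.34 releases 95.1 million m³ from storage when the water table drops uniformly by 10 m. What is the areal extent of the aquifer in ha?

ΔV = 95.1 million m³ = 9.51 × 10^7 m³
A = ΔV / (Sy × Δh) = 9.51 × 10^7 / (0.34 × 10) = 2.797 × 10^7 m²
A = 2.797 × 10^7 m² = 2797 ha

A ≈ 2800 ha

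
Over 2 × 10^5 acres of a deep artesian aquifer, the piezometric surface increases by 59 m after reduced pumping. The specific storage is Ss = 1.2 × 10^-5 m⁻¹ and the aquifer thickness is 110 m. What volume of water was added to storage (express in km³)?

ΔV ≈ 0.063 km³

S = Ss × b = 1.2 × 10^-5 m⁻¹ × 110 m = 1.32 × 10^-3
A = 2 × 10^5 acres = 8.094 × 10^8 m²
ΔV = S × A × Δh = 0.00132 × 8.094 × 10^8 m² × 59 m = 6.303 × 10^7 m³
ΔV = 6.303 × 10^7 m³ = 0.06303 km³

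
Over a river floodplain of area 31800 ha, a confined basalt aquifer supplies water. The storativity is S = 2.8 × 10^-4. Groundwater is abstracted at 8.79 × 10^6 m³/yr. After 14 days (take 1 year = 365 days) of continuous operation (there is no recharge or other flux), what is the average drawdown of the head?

Δh ≈ 3.79 m

A = 31800 ha = 3.18 × 10^8 m²
Q = 8.79 × 10^6 m³/yr = 24080 m³/d
ΔV = Q × t = 24080 m³/d × 14 d = 3.372 × 10^5 m³
Δh = ΔV / (S × A) = 3.372 × 10^5 / (2.8 × 10^-4 × 3.18 × 10^8) = 3.787 m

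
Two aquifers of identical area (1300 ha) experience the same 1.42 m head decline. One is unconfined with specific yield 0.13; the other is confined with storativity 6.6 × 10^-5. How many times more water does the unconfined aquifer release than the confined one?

A = 1300 ha = 1.3 × 10^7 m²
Unconfined: ΔV_u = Sy × A × Δh = 0.13 × 1.3 × 10^7 × 1.42 = 2.4 × 10^6 m³
Confined: ΔV_c = S × A × Δh = 6.6 × 10^-5 × 1.3 × 10^7 × 1.42 = 1218 m³
Ratio = ΔV_u / ΔV_c = Sy / S = 0.13 / 6.6 × 10^-5 = 1970

ΔV_u / ΔV_c ≈ 1970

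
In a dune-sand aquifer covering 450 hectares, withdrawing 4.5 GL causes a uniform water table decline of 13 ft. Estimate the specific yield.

A = 450 hectares = 4.5 × 10^6 m²
Δh = 13 ft = 3.962 m
ΔV = 4.5 GL = 4.5 × 10^6 m³
Sy = ΔV / (A × Δh) = 4.5 × 10^6 m³ / (4.5 × 10^6 m² × 3.962 m) = 0.2524

Sy ≈ 0.25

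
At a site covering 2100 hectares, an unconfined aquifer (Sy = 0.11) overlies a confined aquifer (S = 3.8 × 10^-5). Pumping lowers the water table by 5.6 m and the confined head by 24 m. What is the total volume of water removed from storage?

A = 2100 hectares = 2.1 × 10^7 m²
Unconfined: ΔV_u = Sy × A × Δh_u = 0.11 × 2.1 × 10^7 × 5.6 = 1.294 × 10^7 m³
Confined: ΔV_c = S × A × Δh_c = 3.8 × 10^-5 × 2.1 × 10^7 × 24 = 19150 m³
Total ΔV = 1.294 × 10^7 + 19150 = 1.296 × 10^7 m³

ΔV ≈ 1.3 × 10^7 m³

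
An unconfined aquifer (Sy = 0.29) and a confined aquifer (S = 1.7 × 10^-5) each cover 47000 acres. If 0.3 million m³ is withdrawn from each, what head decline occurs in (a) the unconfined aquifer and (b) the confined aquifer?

Δh_u ≈ 0.00544 m; Δh_c ≈ 92.8 m

A = 47000 acres = 1.902 × 10^8 m²
ΔV = 0.3 million m³ = 3 × 10^5 m³
Unconfined: Δh_u = ΔV/(Sy·A) = 3 × 10^5/(0.29 × 1.902 × 10^8) = 0.005439 m
Confined: Δh_c = ΔV/(S·A) = 3 × 10^5/(1.7 × 10^-5 × 1.902 × 10^8) = 92.78 m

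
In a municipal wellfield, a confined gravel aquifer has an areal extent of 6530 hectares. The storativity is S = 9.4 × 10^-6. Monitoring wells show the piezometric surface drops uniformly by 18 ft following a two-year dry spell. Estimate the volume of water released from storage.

A = 6530 hectares = 6.53 × 10^7 m²
Δh = 18 ft = 5.486 m
ΔV = S × A × Δh = 9.4 × 10^-6 × 6.53 × 10^7 m² × 5.486 m = 3368 m³

ΔV ≈ 3370 m³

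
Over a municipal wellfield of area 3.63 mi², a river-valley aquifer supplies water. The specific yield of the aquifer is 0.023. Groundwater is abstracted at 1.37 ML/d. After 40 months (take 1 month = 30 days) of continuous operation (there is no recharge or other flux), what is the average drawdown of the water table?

Δh ≈ 7.6 m

A = 3.63 mi² = 9.402 × 10^6 m²
Q = 1.37 ML/d = 1370 m³/d
t = 40 months = 1200 d
ΔV = Q × t = 1370 m³/d × 1200 d = 1.644 × 10^6 m³
Δh = ΔV / (Sy × A) = 1.644 × 10^6 / (0.023 × 9.402 × 10^6) = 7.603 m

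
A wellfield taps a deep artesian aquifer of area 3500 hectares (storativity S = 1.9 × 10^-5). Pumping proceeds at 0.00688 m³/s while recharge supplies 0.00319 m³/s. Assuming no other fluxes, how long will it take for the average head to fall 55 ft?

t ≈ 35 days

A = 3500 hectares = 3.5 × 10^7 m²
Δh = 55 ft = 16.76 m
ΔV = S × A × Δh = 1.9 × 10^-5 × 3.5 × 10^7 × 16.76 = 11150 m³
Net withdrawal = 0.00688 − 0.00319 = 0.00369 m³/s = 318.8 m³/d
t = ΔV / Q = 11150 m³ / 318.8 m³/d = 34.97 d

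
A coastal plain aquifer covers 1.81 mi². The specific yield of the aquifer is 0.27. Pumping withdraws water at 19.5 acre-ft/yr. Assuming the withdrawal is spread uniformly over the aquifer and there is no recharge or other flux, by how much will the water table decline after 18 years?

A = 1.81 mi² = 4.688 × 10^6 m²
Q = 19.5 acre-ft/yr = 65.9 m³/d
t = 18 years = 6570 d
ΔV = Q × t = 65.9 m³/d × 6570 d = 4.33 × 10^5 m³
Δh = ΔV / (Sy × A) = 4.33 × 10^5 / (0.27 × 4.688 × 10^6) = 0.3421 m

Δh ≈ 0.342 m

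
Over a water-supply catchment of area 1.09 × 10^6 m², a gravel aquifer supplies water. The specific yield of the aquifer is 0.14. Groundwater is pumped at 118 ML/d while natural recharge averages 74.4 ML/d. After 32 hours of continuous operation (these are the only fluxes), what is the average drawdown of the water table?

Δh ≈ 0.381 m

Net abstraction = 118 − 74.4 = 43.6 ML/d
Q_net = 43.6 ML/d = 43600 m³/d
t = 32 hours = 1.333 d
ΔV = Q × t = 43600 m³/d × 1.333 d = 58130 m³
Δh = ΔV / (Sy × A) = 58130 / (0.14 × 1.09 × 10^6) = 0.381 m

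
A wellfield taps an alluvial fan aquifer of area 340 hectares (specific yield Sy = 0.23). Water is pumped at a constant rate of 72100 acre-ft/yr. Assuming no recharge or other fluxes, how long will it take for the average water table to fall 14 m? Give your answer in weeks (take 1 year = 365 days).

t ≈ 6.42 weeks

A = 340 hectares = 3.4 × 10^6 m²
ΔV = Sy × A × Δh = 0.23 × 3.4 × 10^6 × 14 = 1.095 × 10^7 m³
Q = 72100 acre-ft/yr = 2.437 × 10^5 m³/d
t = ΔV / Q = 1.095 × 10^7 m³ / 2.437 × 10^5 m³/d = 44.93 d
t = 44.93 d ≈ 6.419 weeks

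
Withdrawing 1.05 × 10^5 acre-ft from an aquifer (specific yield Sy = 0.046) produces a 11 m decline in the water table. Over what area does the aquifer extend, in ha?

ΔV = 1.05 × 10^5 acre-ft = 1.295 × 10^8 m³
A = ΔV / (Sy × Δh) = 1.295 × 10^8 / (0.046 × 11) = 2.56 × 10^8 m²
A = 2.56 × 10^8 m² = 25600 ha

A ≈ 25600 ha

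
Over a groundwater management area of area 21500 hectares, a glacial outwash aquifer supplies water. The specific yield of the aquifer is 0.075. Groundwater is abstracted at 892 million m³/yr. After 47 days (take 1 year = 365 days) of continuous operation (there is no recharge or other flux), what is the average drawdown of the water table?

A = 21500 hectares = 2.15 × 10^8 m²
Q = 892 million m³/yr = 2.444 × 10^6 m³/d
ΔV = Q × t = 2.444 × 10^6 m³/d × 47 d = 1.149 × 10^8 m³
Δh = ΔV / (Sy × A) = 1.149 × 10^8 / (0.075 × 2.15 × 10^8) = 7.123 m

Δh ≈ 7.12 m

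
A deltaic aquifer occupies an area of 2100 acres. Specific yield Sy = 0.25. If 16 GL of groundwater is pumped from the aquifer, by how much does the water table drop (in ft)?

Δh ≈ 24.7 ft

A = 2100 acres = 8.498 × 10^6 m²
ΔV = 16 GL = 1.6 × 10^7 m³
Δh = ΔV / (Sy × A) = 1.6 × 10^7 m³ / (0.25 × 8.498 × 10^6 m²) = 7.531 m
Δh = 7.531 m = 24.71 ft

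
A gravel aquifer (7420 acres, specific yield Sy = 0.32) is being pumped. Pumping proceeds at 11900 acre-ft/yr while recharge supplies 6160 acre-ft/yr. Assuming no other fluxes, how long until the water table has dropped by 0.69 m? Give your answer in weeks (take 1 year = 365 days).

t ≈ 48.8 weeks

A = 7420 acres = 3.003 × 10^7 m²
ΔV = Sy × A × Δh = 0.32 × 3.003 × 10^7 × 0.69 = 6.63 × 10^6 m³
Net withdrawal = 11900 − 6160 = 5740 acre-ft/yr = 19400 m³/d
t = ΔV / Q = 6.63 × 10^6 m³ / 19400 m³/d = 341.8 d
t = 341.8 d ≈ 48.83 weeks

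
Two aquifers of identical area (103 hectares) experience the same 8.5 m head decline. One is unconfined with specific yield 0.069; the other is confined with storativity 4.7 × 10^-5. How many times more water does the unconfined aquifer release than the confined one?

ΔV_u / ΔV_c ≈ 1470

A = 103 hectares = 1.03 × 10^6 m²
Unconfined: ΔV_u = Sy × A × Δh = 0.069 × 1.03 × 10^6 × 8.5 = 6.041 × 10^5 m³
Confined: ΔV_c = S × A × Δh = 4.7 × 10^-5 × 1.03 × 10^6 × 8.5 = 411.5 m³
Ratio = ΔV_u / ΔV_c = Sy / S = 0.069 / 4.7 × 10^-5 = 1468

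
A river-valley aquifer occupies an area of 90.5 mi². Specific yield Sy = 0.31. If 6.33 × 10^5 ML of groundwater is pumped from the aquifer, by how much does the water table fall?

Δh ≈ 8.71 m

A = 90.5 mi² = 2.344 × 10^8 m²
ΔV = 6.33 × 10^5 ML = 6.33 × 10^8 m³
Δh = ΔV / (Sy × A) = 6.33 × 10^8 m³ / (0.31 × 2.344 × 10^8 m²) = 8.712 m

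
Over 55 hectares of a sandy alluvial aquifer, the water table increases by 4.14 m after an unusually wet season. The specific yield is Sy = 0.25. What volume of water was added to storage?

ΔV ≈ 5.69 × 10^5 m³

A = 55 hectares = 5.5 × 10^5 m²
ΔV = Sy × A × Δh = 0.25 × 5.5 × 10^5 m² × 4.14 m = 5.692 × 10^5 m³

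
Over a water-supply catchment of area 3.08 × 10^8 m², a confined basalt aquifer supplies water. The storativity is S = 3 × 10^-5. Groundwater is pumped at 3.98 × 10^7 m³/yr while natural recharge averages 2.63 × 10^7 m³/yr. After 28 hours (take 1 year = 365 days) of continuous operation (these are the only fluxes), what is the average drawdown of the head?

Net abstraction = 3.98 × 10^7 − 2.63 × 10^7 = 1.35 × 10^7 m³/yr
Q_net = 1.35 × 10^7 m³/yr = 36990 m³/d
t = 28 hours = 1.167 d
ΔV = Q × t = 36990 m³/d × 1.167 d = 43150 m³
Δh = ΔV / (S × A) = 43150 / (3 × 10^-5 × 3.08 × 10^8) = 4.67 m

Δh ≈ 4.67 m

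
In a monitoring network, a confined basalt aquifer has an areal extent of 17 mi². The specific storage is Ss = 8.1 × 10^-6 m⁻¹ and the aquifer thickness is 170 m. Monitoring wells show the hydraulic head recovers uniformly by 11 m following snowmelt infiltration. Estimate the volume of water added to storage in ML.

S = Ss × b = 8.1 × 10^-6 m⁻¹ × 170 m = 1.377 × 10^-3
A = 17 mi² = 4.403 × 10^7 m²
ΔV = S × A × Δh = 0.001377 × 4.403 × 10^7 m² × 11 m = 6.669 × 10^5 m³
ΔV = 6.669 × 10^5 m³ = 666.9 ML

ΔV ≈ 667 ML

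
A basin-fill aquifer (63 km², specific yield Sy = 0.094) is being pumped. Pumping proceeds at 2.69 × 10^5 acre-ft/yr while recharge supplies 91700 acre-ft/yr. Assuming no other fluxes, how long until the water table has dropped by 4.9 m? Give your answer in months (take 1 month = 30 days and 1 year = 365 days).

t ≈ 1.61 months

A = 63 km² = 6.3 × 10^7 m²
ΔV = Sy × A × Δh = 0.094 × 6.3 × 10^7 × 4.9 = 2.902 × 10^7 m³
Net withdrawal = 2.69 × 10^5 − 91700 = 1.773 × 10^5 acre-ft/yr = 5.992 × 10^5 m³/d
t = ΔV / Q = 2.902 × 10^7 m³ / 5.992 × 10^5 m³/d = 48.43 d
t = 48.43 d ≈ 1.614 months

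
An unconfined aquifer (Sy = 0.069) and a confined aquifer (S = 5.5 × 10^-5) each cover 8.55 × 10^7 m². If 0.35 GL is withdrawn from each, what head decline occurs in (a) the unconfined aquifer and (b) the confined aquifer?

ΔV = 0.35 GL = 3.5 × 10^5 m³
Unconfined: Δh_u = ΔV/(Sy·A) = 3.5 × 10^5/(0.069 × 8.55 × 10^7) = 0.05933 m
Confined: Δh_c = ΔV/(S·A) = 3.5 × 10^5/(5.5 × 10^-5 × 8.55 × 10^7) = 74.43 m

Δh_u ≈ 0.0593 m; Δh_c ≈ 74.4 m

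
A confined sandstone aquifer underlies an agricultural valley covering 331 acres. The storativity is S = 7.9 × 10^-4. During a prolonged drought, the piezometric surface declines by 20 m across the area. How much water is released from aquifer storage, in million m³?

ΔV ≈ 0.0212 million m³

A = 331 acres = 1.34 × 10^6 m²
ΔV = S × A × Δh = 7.9 × 10^-4 × 1.34 × 10^6 m² × 20 m = 21160 m³
ΔV = 21160 m³ = 0.02116 million m³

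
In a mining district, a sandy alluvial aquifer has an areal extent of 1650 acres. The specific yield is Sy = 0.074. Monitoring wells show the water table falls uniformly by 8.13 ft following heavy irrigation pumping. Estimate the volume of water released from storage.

ΔV ≈ 1.22 × 10^6 m³

A = 1650 acres = 6.677 × 10^6 m²
Δh = 8.13 ft = 2.478 m
ΔV = Sy × A × Δh = 0.074 × 6.677 × 10^6 m² × 2.478 m = 1.224 × 10^6 m³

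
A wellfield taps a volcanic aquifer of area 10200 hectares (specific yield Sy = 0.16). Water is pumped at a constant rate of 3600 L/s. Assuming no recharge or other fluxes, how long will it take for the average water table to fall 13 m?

t ≈ 682 days

A = 10200 hectares = 1.02 × 10^8 m²
ΔV = Sy × A × Δh = 0.16 × 1.02 × 10^8 × 13 = 2.122 × 10^8 m³
Q = 3600 L/s = 3.11 × 10^5 m³/d
t = ΔV / Q = 2.122 × 10^8 m³ / 3.11 × 10^5 m³/d = 682.1 d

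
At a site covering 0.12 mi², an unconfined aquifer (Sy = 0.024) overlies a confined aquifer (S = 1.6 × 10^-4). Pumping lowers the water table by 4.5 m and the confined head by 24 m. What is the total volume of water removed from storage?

A = 0.12 mi² = 3.108 × 10^5 m²
Unconfined: ΔV_u = Sy × A × Δh_u = 0.024 × 3.108 × 10^5 × 4.5 = 33570 m³
Confined: ΔV_c = S × A × Δh_c = 1.6 × 10^-4 × 3.108 × 10^5 × 24 = 1193 m³
Total ΔV = 33570 + 1193 = 34760 m³

ΔV ≈ 34800 m³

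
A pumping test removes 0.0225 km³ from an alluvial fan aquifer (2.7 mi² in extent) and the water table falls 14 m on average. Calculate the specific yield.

Sy ≈ 0.23

A = 2.7 mi² = 6.993 × 10^6 m²
ΔV = 0.0225 km³ = 2.25 × 10^7 m³
Sy = ΔV / (A × Δh) = 2.25 × 10^7 m³ / (6.993 × 10^6 m² × 14 m) = 0.2298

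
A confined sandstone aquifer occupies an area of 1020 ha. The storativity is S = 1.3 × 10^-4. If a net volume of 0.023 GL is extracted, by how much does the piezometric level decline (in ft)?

A = 1020 ha = 1.02 × 10^7 m²
ΔV = 0.023 GL = 23000 m³
Δh = ΔV / (S × A) = 23000 m³ / (1.3 × 10^-4 × 1.02 × 10^7 m²) = 17.35 m
Δh = 17.35 m = 56.91 ft

Δh ≈ 56.9 ft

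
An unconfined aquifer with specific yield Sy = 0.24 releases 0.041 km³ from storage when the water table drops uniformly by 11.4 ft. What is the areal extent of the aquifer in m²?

A ≈ 4.92 × 10^7 m²

Δh = 11.4 ft = 3.475 m
ΔV = 0.041 km³ = 4.1 × 10^7 m³
A = ΔV / (Sy × Δh) = 4.1 × 10^7 / (0.24 × 3.475) = 4.916 × 10^7 m²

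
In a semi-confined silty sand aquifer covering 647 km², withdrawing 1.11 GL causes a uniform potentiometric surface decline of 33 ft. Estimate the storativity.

S ≈ 1.7 × 10^-4

A = 647 km² = 6.47 × 10^8 m²
Δh = 33 ft = 10.06 m
ΔV = 1.11 GL = 1.11 × 10^6 m³
S = ΔV / (A × Δh) = 1.11 × 10^6 m³ / (6.47 × 10^8 m² × 10.06 m) = 1.706 × 10^-4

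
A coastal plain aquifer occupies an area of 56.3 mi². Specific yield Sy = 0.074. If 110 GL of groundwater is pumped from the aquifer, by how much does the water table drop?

Δh ≈ 10.2 m

A = 56.3 mi² = 1.458 × 10^8 m²
ΔV = 110 GL = 1.1 × 10^8 m³
Δh = ΔV / (Sy × A) = 1.1 × 10^8 m³ / (0.074 × 1.458 × 10^8 m²) = 10.19 m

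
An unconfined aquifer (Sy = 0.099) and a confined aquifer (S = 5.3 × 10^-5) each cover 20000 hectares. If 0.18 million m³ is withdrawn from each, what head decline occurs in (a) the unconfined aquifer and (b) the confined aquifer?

Δh_u ≈ 0.00909 m; Δh_c ≈ 17 m

A = 20000 hectares = 2 × 10^8 m²
ΔV = 0.18 million m³ = 1.8 × 10^5 m³
Unconfined: Δh_u = ΔV/(Sy·A) = 1.8 × 10^5/(0.099 × 2 × 10^8) = 0.009091 m
Confined: Δh_c = ΔV/(S·A) = 1.8 × 10^5/(5.3 × 10^-5 × 2 × 10^8) = 16.98 m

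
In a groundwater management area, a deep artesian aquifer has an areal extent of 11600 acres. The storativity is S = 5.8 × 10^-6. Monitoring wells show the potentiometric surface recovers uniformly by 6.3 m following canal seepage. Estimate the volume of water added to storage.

ΔV ≈ 1720 m³

A = 11600 acres = 4.694 × 10^7 m²
ΔV = S × A × Δh = 5.8 × 10^-6 × 4.694 × 10^7 m² × 6.3 m = 1715 m³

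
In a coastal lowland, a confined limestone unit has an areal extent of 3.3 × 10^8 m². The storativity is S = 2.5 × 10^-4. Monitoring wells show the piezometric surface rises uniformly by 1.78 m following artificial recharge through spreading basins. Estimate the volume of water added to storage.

ΔV = S × A × Δh = 2.5 × 10^-4 × 3.3 × 10^8 m² × 1.78 m = 1.468 × 10^5 m³

ΔV ≈ 1.47 × 10^5 m³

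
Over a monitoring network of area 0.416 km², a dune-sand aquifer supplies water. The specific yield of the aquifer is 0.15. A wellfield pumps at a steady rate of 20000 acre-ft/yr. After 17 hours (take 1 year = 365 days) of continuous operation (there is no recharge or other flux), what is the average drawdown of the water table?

Δh ≈ 0.767 m

A = 0.416 km² = 4.16 × 10^5 m²
Q = 20000 acre-ft/yr = 67590 m³/d
t = 17 hours = 0.7083 d
ΔV = Q × t = 67590 m³/d × 0.7083 d = 47870 m³
Δh = ΔV / (Sy × A) = 47870 / (0.15 × 4.16 × 10^5) = 0.7672 m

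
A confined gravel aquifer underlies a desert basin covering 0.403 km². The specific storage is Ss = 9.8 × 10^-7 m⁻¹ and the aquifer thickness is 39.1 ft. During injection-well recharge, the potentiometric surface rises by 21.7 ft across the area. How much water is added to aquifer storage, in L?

ΔV ≈ 31100 L

b = 39.1 ft = 11.92 m
S = Ss × b = 9.8 × 10^-7 m⁻¹ × 11.92 m = 1.168 × 10^-5
A = 0.403 km² = 4.03 × 10^5 m²
Δh = 21.7 ft = 6.614 m
ΔV = S × A × Δh = 1.168 × 10^-5 × 4.03 × 10^5 m² × 6.614 m = 31.13 m³
ΔV = 31.13 m³ = 31130 L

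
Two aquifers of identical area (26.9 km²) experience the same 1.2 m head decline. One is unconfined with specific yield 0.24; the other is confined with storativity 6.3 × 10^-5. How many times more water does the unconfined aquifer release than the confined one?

A = 26.9 km² = 2.69 × 10^7 m²
Unconfined: ΔV_u = Sy × A × Δh = 0.24 × 2.69 × 10^7 × 1.2 = 7.747 × 10^6 m³
Confined: ΔV_c = S × A × Δh = 6.3 × 10^-5 × 2.69 × 10^7 × 1.2 = 2034 m³
Ratio = ΔV_u / ΔV_c = Sy / S = 0.24 / 6.3 × 10^-5 = 3810

ΔV_u / ΔV_c ≈ 3810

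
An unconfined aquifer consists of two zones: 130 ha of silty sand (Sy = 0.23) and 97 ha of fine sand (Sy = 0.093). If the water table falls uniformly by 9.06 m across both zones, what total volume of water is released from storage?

A₁ = 130 ha = 1.3 × 10^6 m²; A₂ = 97 ha = 9.7 × 10^5 m²
ΔV₁ = 0.23 × 1.3 × 10^6 × 9.06 = 2.709 × 10^6 m³
ΔV₂ = 0.093 × 9.7 × 10^5 × 9.06 = 8.173 × 10^5 m³
ΔV = ΔV₁ + ΔV₂ = 3.526 × 10^6 m³

ΔV ≈ 3.53 × 10^6 m³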